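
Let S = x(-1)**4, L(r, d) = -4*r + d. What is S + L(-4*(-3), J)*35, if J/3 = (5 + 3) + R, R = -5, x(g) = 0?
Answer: -1365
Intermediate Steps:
J = 9 (J = 3*((5 + 3) - 5) = 3*(8 - 5) = 3*3 = 9)
L(r, d) = d - 4*r
S = 0 (S = 0**4 = 0)
S + L(-4*(-3), J)*35 = 0 + (9 - (-16)*(-3))*35 = 0 + (9 - 4*12)*35 = 0 + (9 - 48)*35 = 0 - 39*35 = 0 - 1365 = -1365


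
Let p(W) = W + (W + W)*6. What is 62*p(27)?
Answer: 21762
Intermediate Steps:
p(W) = 13*W (p(W) = W + (2*W)*6 = W + 12*W = 13*W)
62*p(27) = 62*(13*27) = 62*351 = 21762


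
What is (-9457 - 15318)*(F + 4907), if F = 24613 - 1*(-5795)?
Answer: -874929125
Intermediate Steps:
F = 30408 (F = 24613 + 5795 = 30408)
(-9457 - 15318)*(F + 4907) = (-9457 - 15318)*(30408 + 4907) = -24775*35315 = -874929125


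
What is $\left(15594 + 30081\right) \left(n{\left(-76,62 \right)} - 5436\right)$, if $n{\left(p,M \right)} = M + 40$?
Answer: $-243630450$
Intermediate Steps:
$n{\left(p,M \right)} = 40 + M$
$\left(15594 + 30081\right) \left(n{\left(-76,62 \right)} - 5436\right) = \left(15594 + 30081\right) \left(\left(40 + 62\right) - 5436\right) = 45675 \left(102 - 5436\right) = 45675 \left(-5334\right) = -243630450$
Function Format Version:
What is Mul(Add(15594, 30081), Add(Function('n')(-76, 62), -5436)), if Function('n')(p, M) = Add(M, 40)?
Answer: -243630450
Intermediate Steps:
Function('n')(p, M) = Add(40, M)
Mul(Add(15594, 30081), Add(Function('n')(-76, 62), -5436)) = Mul(Add(15594, 30081), Add(Add(40, 62), -5436)) = Mul(45675, Add(102, -5436)) = Mul(45675, -5334) = -243630450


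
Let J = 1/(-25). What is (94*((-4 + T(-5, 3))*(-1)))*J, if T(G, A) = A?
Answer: -94/25 ≈ -3.7600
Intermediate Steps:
J = -1/25 ≈ -0.040000
(94*((-4 + T(-5, 3))*(-1)))*J = (94*((-4 + 3)*(-1)))*(-1/25) = (94*(-1*(-1)))*(-1/25) = (94*1)*(-1/25) = 94*(-1/25) = -94/25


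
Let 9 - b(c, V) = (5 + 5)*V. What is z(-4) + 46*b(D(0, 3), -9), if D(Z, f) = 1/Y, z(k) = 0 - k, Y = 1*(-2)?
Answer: 4558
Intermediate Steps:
Y = -2
z(k) = -k
D(Z, f) = -½ (D(Z, f) = 1/(-2) = -½)
b(c, V) = 9 - 10*V (b(c, V) = 9 - (5 + 5)*V = 9 - 10*V)
z(-4) + 46*b(D(0, 3), -9) = -1*(-4) + 46*(9 - 10*(-9)) = 4 + 46*(9 + 90) = 4 + 46*99 = 4 + 4554 = 4558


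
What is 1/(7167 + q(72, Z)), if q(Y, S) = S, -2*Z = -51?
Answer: 2/14385 ≈ 0.00013903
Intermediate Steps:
Z = 51/2 (Z = -½*(-51) = 51/2 ≈ 25.500)
1/(7167 + q(72, Z)) = 1/(7167 + 51/2) = 1/(14385/2) = 2/14385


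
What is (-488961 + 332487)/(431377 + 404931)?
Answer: -78237/418154 ≈ -0.18710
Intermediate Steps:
(-488961 + 332487)/(431377 + 404931) = -156474/836308 = -156474*1/836308 = -78237/418154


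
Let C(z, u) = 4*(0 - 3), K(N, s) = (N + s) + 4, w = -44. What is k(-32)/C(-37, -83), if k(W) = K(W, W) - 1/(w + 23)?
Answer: 1259/252 ≈ 4.9960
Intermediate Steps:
K(N, s) = 4 + N + s
C(z, u) = -12 (C(z, u) = 4*(-3) = -12)
k(W) = 85/21 + 2*W (k(W) = (4 + W + W) - 1/(-44 + 23) = (4 + 2*W) - 1/(-21) = (4 + 2*W) - 1*(-1/21) = (4 + 2*W) + 1/21 = 85/21 + 2*W)
k(-32)/C(-37, -83) = (85/21 + 2*(-32))/(-12) = (85/21 - 64)*(-1/12) = -1259/21*(-1/12) = 1259/252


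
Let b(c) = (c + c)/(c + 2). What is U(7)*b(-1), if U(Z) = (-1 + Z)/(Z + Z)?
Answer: -6/7 ≈ -0.85714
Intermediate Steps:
b(c) = 2*c/(2 + c) (b(c) = (2*c)/(2 + c) = 2*c/(2 + c))
U(Z) = (-1 + Z)/(2*Z) (U(Z) = (-1 + Z)/((2*Z)) = (-1 + Z)*(1/(2*Z)) = (-1 + Z)/(2*Z))
U(7)*b(-1) = ((½)*(-1 + 7)/7)*(2*(-1)/(2 - 1)) = ((½)*(⅐)*6)*(2*(-1)/1) = 3*(2*(-1)*1)/7 = (3/7)*(-2) = -6/7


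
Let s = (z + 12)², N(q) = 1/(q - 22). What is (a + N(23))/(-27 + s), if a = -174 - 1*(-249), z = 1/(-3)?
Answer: 342/491 ≈ 0.69654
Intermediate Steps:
z = -⅓ ≈ -0.33333
a = 75 (a = -174 + 249 = 75)
N(q) = 1/(-22 + q)
s = 1225/9 (s = (-⅓ + 12)² = (35/3)² = 1225/9 ≈ 136.11)
(a + N(23))/(-27 + s) = (75 + 1/(-22 + 23))/(-27 + 1225/9) = (75 + 1/1)/(982/9) = (75 + 1)*(9/982) = 76*(9/982) = 342/491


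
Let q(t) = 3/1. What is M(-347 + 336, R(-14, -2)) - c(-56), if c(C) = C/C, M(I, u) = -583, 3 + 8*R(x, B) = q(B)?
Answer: -584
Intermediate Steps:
q(t) = 3 (q(t) = 3*1 = 3)
R(x, B) = 0 (R(x, B) = -3/8 + (⅛)*3 = -3/8 + 3/8 = 0)
c(C) = 1
M(-347 + 336, R(-14, -2)) - c(-56) = -583 - 1*1 = -583 - 1 = -584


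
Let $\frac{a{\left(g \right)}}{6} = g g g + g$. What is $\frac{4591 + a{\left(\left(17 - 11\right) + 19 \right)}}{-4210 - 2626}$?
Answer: $- \frac{98491}{6836} \approx -14.408$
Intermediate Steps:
$a{\left(g \right)} = 6 g + 6 g^{3}$ ($a{\left(g \right)} = 6 \left(g g g + g\right) = 6 \left(g^{2} g + g\right) = 6 \left(g^{3} + g\right) = 6 \left(g + g^{3}\right) = 6 g + 6 g^{3}$)
$\frac{4591 + a{\left(\left(17 - 11\right) + 19 \right)}}{-4210 - 2626} = \frac{4591 + 6 \left(\left(17 - 11\right) + 19\right) \left(1 + \left(\left(17 - 11\right) + 19\right)^{2}\right)}{-4210 - 2626} = \frac{4591 + 6 \left(6 + 19\right) \left(1 + \left(6 + 19\right)^{2}\right)}{-6836} = \left(4591 + 6 \cdot 25 \left(1 + 25^{2}\right)\right) \left(- \frac{1}{6836}\right) = \left(4591 + 6 \cdot 25 \left(1 + 625\right)\right) \left(- \frac{1}{6836}\right) = \left(4591 + 6 \cdot 25 \cdot 626\right) \left(- \frac{1}{6836}\right) = \left(4591 + 93900\right) \left(- \frac{1}{6836}\right) = 98491 \left(- \frac{1}{6836}\right) = - \frac{98491}{6836}$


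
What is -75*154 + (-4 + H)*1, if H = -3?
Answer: -11557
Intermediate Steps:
-75*154 + (-4 + H)*1 = -75*154 + (-4 - 3)*1 = -11550 - 7*1 = -11550 - 7 = -11557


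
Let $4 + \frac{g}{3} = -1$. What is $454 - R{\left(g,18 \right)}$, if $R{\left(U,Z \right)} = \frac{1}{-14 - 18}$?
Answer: $\frac{14529}{32} \approx 454.03$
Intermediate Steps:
$g = -15$ ($g = -12 + 3 \left(-1\right) = -12 - 3 = -15$)
$R{\left(U,Z \right)} = - \frac{1}{32}$ ($R{\left(U,Z \right)} = \frac{1}{-32} = - \frac{1}{32}$)
$454 - R{\left(g,18 \right)} = 454 - - \frac{1}{32} = 454 + \frac{1}{32} = \frac{14529}{32}$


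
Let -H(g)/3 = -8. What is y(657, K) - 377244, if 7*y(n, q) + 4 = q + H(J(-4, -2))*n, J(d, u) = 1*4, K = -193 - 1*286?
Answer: -2625423/7 ≈ -3.7506e+5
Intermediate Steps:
K = -479 (K = -193 - 286 = -479)
J(d, u) = 4
H(g) = 24 (H(g) = -3*(-8) = 24)
y(n, q) = -4/7 + q/7 + 24*n/7 (y(n, q) = -4/7 + (q + 24*n)/7 = -4/7 + (q/7 + 24*n/7) = -4/7 + q/7 + 24*n/7)
y(657, K) - 377244 = (-4/7 + (⅐)*(-479) + (24/7)*657) - 377244 = (-4/7 - 479/7 + 15768/7) - 377244 = 15285/7 - 377244 = -2625423/7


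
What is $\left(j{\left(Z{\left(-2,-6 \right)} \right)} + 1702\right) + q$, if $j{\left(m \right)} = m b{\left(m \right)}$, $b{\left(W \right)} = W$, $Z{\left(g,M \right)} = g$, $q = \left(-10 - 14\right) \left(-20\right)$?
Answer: $2186$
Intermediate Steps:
$q = 480$ ($q = \left(-24\right) \left(-20\right) = 480$)
$j{\left(m \right)} = m^{2}$ ($j{\left(m \right)} = m m = m^{2}$)
$\left(j{\left(Z{\left(-2,-6 \right)} \right)} + 1702\right) + q = \left(\left(-2\right)^{2} + 1702\right) + 480 = \left(4 + 1702\right) + 480 = 1706 + 480 = 2186$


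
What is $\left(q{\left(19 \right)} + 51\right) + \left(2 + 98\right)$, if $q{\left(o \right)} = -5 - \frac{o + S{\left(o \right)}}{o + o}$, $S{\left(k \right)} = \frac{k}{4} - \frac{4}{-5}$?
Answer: $\frac{110469}{760} \approx 145.35$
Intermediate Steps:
$S{\left(k \right)} = \frac{4}{5} + \frac{k}{4}$ ($S{\left(k \right)} = k \frac{1}{4} - - \frac{4}{5} = \frac{k}{4} + \frac{4}{5} = \frac{4}{5} + \frac{k}{4}$)
$q{\left(o \right)} = -5 - \frac{\frac{4}{5} + \frac{5 o}{4}}{2 o}$ ($q{\left(o \right)} = -5 - \frac{o + \left(\frac{4}{5} + \frac{o}{4}\right)}{o + o} = -5 - \frac{\frac{4}{5} + \frac{5 o}{4}}{2 o}$)
$\left(q{\left(19 \right)} + 51\right) + \left(2 + 98\right) = \left(\frac{-16 - 4275}{40 \cdot 19} + 51\right) + \left(2 + 98\right) = \left(\frac{1}{40} \cdot \frac{1}{19} \left(-16 - 4275\right) + 51\right) + 100 = \left(\frac{1}{40} \cdot \frac{1}{19} \left(-4291\right) + 51\right) + 100 = \left(- \frac{4291}{760} + 51\right) + 100 = \frac{34469}{760} + 100 = \frac{110469}{760}$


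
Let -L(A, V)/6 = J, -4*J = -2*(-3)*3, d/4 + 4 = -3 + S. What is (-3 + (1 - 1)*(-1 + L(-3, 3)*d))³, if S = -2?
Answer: -27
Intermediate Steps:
d = -36 (d = -16 + 4*(-3 - 2) = -16 + 4*(-5) = -16 - 20 = -36)
J = -9/2 (J = -(-2*(-3))*3/4 = -3*3/2 = -¼*18 = -9/2 ≈ -4.5000)
L(A, V) = 27 (L(A, V) = -6*(-9/2) = 27)
(-3 + (1 - 1)*(-1 + L(-3, 3)*d))³ = (-3 + (1 - 1)*(-1 + 27*(-36)))³ = (-3 + 0*(-1 - 972))³ = (-3 + 0*(-973))³ = (-3 + 0)³ = (-3)³ = -27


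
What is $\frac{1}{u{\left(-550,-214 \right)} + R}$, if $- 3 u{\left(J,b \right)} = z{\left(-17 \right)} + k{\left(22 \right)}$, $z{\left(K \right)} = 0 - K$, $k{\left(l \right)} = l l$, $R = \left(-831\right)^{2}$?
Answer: $\frac{1}{690394} \approx 1.4484 \cdot 10^{-6}$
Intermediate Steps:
$R = 690561$
$k{\left(l \right)} = l^{2}$
$z{\left(K \right)} = - K$
$u{\left(J,b \right)} = -167$ ($u{\left(J,b \right)} = - \frac{\left(-1\right) \left(-17\right) + 22^{2}}{3} = - \frac{17 + 484}{3} = \left(- \frac{1}{3}\right) 501 = -167$)
$\frac{1}{u{\left(-550,-214 \right)} + R} = \frac{1}{-167 + 690561} = \frac{1}{690394}$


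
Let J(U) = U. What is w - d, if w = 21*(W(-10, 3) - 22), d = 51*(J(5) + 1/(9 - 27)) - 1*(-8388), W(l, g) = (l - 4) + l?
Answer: -57637/6 ≈ -9606.2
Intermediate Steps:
W(l, g) = -4 + 2*l (W(l, g) = (-4 + l) + l = -4 + 2*l)
d = 51841/6 (d = 51*(5 + 1/(9 - 27)) - 1*(-8388) = 51*(5 + 1/(-18)) + 8388 = 51*(5 - 1/18) + 8388 = 51*(89/18) + 8388 = 1513/6 + 8388 = 51841/6 ≈ 8640.2)
w = -966 (w = 21*((-4 + 2*(-10)) - 22) = 21*((-4 - 20) - 22) = 21*(-24 - 22) = 21*(-46) = -966)
w - d = -966 - 1*51841/6 = -966 - 51841/6 = -57637/6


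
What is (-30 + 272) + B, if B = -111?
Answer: 131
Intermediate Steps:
(-30 + 272) + B = (-30 + 272) - 111 = 242 - 111 = 131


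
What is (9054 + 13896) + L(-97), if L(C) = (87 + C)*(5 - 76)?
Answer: 23660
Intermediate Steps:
L(C) = -6177 - 71*C (L(C) = (87 + C)*(-71) = -6177 - 71*C)
(9054 + 13896) + L(-97) = (9054 + 13896) + (-6177 - 71*(-97)) = 22950 + (-6177 + 6887) = 22950 + 710 = 23660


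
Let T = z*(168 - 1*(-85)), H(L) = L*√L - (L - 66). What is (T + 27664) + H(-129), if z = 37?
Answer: 37220 - 129*I*√129 ≈ 37220.0 - 1465.2*I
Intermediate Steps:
H(L) = 66 + L^(3/2) - L (H(L) = L^(3/2) - (-66 + L) = L^(3/2) + (66 - L) = 66 + L^(3/2) - L)
T = 9361 (T = 37*(168 - 1*(-85)) = 37*(168 + 85) = 37*253 = 9361)
(T + 27664) + H(-129) = (9361 + 27664) + (66 + (-129)^(3/2) - 1*(-129)) = 37025 + (66 - 129*I*√129 + 129) = 37025 + (195 - 129*I*√129) = 37220 - 129*I*√129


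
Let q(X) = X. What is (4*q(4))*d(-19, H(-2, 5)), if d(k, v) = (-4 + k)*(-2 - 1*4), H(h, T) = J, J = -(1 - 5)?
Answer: 2208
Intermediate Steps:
J = 4 (J = -1*(-4) = 4)
H(h, T) = 4
d(k, v) = 24 - 6*k (d(k, v) = (-4 + k)*(-2 - 4) = (-4 + k)*(-6) = 24 - 6*k)
(4*q(4))*d(-19, H(-2, 5)) = (4*4)*(24 - 6*(-19)) = 16*(24 + 114) = 16*138 = 2208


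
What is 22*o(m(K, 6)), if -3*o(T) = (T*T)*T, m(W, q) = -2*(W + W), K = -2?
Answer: -11264/3 ≈ -3754.7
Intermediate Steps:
m(W, q) = -4*W
o(T) = -T³/3 (o(T) = -T*T*T/3 = -T²*T/3 = -T³/3)
22*o(m(K, 6)) = 22*(-(-4*(-2))³/3) = 22*(-⅓*8³) = 22*(-⅓*512) = 22*(-512/3) = -11264/3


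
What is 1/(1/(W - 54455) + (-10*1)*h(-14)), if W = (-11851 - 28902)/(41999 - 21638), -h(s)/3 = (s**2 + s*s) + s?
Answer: 1108799008/12573780730359 ≈ 8.8183e-5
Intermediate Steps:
h(s) = -6*s**2 - 3*s (h(s) = -3*((s**2 + s*s) + s) = -3*((s**2 + s**2) + s) = -3*(2*s**2 + s) = -3*(s + 2*s**2) = -6*s**2 - 3*s)
W = -40753/20361 ≈ -2.0015
1/(1/(W - 54455) + (-10*1)*h(-14)) = 1/(1/(-40753/20361 - 54455) + (-10*1)*(-3*(-14)*(1 + 2*(-14)))) = 1/(1/(-1108799008/20361) - (-30)*(-14)*(1 - 28)) = 1/(-20361/1108799008 - (-30)*(-14)*(-27)) = 1/(-20361/1108799008 - 10*(-1134)) = 1/(-20361/1108799008 + 11340) = 1/(12573780730359/1108799008) = 1108799008/12573780730359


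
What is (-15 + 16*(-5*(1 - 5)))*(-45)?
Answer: -13725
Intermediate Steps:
(-15 + 16*(-5*(1 - 5)))*(-45) = (-15 + 16*(-5*(-4)))*(-45) = (-15 + 16*20)*(-45) = (-15 + 320)*(-45) = 305*(-45) = -13725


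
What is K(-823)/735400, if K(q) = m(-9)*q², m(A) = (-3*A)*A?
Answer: -164590947/735400 ≈ -223.81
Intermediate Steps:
m(A) = -3*A²
K(q) = -243*q² (K(q) = (-3*(-9)²)*q² = (-3*81)*q² = -243*q²)
K(-823)/735400 = -243*(-823)²/735400 = -243*677329*(1/735400) = -164590947*1/735400 = -164590947/735400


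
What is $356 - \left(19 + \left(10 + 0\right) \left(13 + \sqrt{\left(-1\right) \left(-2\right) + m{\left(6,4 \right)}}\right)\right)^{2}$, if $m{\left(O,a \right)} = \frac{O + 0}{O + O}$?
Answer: $-22095 - 1490 \sqrt{10} \approx -26807.0$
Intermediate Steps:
$m{\left(O,a \right)} = \frac{1}{2}$ ($m{\left(O,a \right)} = \frac{O}{2 O} = O \frac{1}{2 O} = \frac{1}{2}$)
$356 - \left(19 + \left(10 + 0\right) \left(13 + \sqrt{\left(-1\right) \left(-2\right) + m{\left(6,4 \right)}}\right)\right)^{2} = 356 - \left(19 + \left(10 + 0\right) \left(13 + \sqrt{\left(-1\right) \left(-2\right) + \frac{1}{2}}\right)\right)^{2} = 356 - \left(19 + 10 \left(13 + \sqrt{2 + \frac{1}{2}}\right)\right)^{2} = 356 - \left(19 + 10 \left(13 + \sqrt{\frac{5}{2}}\right)\right)^{2} = 356 - \left(19 + 10 \left(13 + \frac{\sqrt{10}}{2}\right)\right)^{2} = 356 - \left(19 + \left(130 + 5 \sqrt{10}\right)\right)^{2} = 356 - \left(149 + 5 \sqrt{10}\right)^{2}$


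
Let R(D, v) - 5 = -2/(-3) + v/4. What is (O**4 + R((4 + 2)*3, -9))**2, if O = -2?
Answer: 54289/144 ≈ 377.01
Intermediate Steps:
R(D, v) = 17/3 + v/4 (R(D, v) = 5 + (-2/(-3) + v/4) = 5 + (-2*(-1/3) + v*(1/4)) = 5 + (2/3 + v/4) = 17/3 + v/4)
(O**4 + R((4 + 2)*3, -9))**2 = ((-2)**4 + (17/3 + (1/4)*(-9)))**2 = (16 + (17/3 - 9/4))**2 = (16 + 41/12)**2 = (233/12)**2 = 54289/144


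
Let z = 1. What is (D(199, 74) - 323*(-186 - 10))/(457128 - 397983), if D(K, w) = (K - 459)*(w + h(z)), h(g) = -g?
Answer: 14776/19715 ≈ 0.74948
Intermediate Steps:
D(K, w) = (-1 + w)*(-459 + K) (D(K, w) = (K - 459)*(w - 1*1) = (-459 + K)*(w - 1) = (-459 + K)*(-1 + w) = (-1 + w)*(-459 + K))
(D(199, 74) - 323*(-186 - 10))/(457128 - 397983) = ((459 - 1*199 - 459*74 + 199*74) - 323*(-186 - 10))/(457128 - 397983) = ((459 - 199 - 33966 + 14726) - 323*(-196))/59145 = (-18980 + 63308)*(1/59145) = 44328*(1/59145) = 14776/19715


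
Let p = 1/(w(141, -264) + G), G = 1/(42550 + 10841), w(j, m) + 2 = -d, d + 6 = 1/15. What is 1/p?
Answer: 1050028/266955 ≈ 3.9334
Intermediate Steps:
d = -89/15 (d = -6 + 1/15 = -89/15 ≈ -5.9333)
w(j, m) = 59/15 (w(j, m) = -2 - 1*(-89/15) = -2 + 89/15 = 59/15)
G = 1/53391 ≈ 1.8730e-5
p = 266955/1050028 (p = 1/(59/15 + 1/53391) = 1/(1050028/266955) = 266955/1050028 ≈ 0.25424)
1/p = 1/(266955/1050028) = 1050028/266955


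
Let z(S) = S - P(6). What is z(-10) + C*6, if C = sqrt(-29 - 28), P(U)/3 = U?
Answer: -28 + 6*I*sqrt(57) ≈ -28.0 + 45.299*I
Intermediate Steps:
P(U) = 3*U
z(S) = -18 + S (z(S) = S - 3*6 = S - 1*18 = S - 18 = -18 + S)
C = I*sqrt(57) (C = sqrt(-57) = I*sqrt(57) ≈ 7.5498*I)
z(-10) + C*6 = (-18 - 10) + (I*sqrt(57))*6 = -28 + 6*I*sqrt(57)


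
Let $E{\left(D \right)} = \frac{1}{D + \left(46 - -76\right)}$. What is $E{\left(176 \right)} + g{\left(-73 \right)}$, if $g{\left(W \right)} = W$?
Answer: $- \frac{21753}{298} \approx -72.997$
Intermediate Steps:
$E{\left(D \right)} = \frac{1}{122 + D}$ ($E{\left(D \right)} = \frac{1}{D + \left(46 + 76\right)} = \frac{1}{D + 122} = \frac{1}{122 + D}$)
$E{\left(176 \right)} + g{\left(-73 \right)} = \frac{1}{122 + 176} - 73 = \frac{1}{298} - 73 = - \frac{21753}{298}$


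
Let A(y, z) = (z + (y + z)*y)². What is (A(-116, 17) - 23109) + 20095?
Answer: 132269987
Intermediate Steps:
A(y, z) = (z + y*(y + z))²
(A(-116, 17) - 23109) + 20095 = ((17 + (-116)² - 116*17)² - 23109) + 20095 = ((17 + 13456 - 1972)² - 23109) + 20095 = (11501² - 23109) + 20095 = (132273001 - 23109) + 20095 = 132249892 + 20095 = 132269987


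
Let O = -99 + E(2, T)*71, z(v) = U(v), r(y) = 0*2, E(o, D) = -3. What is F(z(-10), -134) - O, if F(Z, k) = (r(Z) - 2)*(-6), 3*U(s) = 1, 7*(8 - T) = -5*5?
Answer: 324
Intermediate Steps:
T = 81/7 (T = 8 - (-5)*5/7 = 8 - ⅐*(-25) = 8 + 25/7 = 81/7 ≈ 11.571)
r(y) = 0
U(s) = ⅓ (U(s) = (⅓)*1 = ⅓)
z(v) = ⅓
F(Z, k) = 12 (F(Z, k) = (0 - 2)*(-6) = -2*(-6) = 12)
O = -312 (O = -99 - 3*71 = -99 - 213 = -312)
F(z(-10), -134) - O = 12 - 1*(-312) = 12 + 312 = 324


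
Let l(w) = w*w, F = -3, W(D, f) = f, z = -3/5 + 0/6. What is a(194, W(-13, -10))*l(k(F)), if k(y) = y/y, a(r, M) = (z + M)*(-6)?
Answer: 318/5 ≈ 63.600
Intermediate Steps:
z = -3/5 (z = -3*1/5 + 0*(1/6) = -3/5 + 0 = -3/5 ≈ -0.60000)
a(r, M) = 18/5 - 6*M (a(r, M) = (-3/5 + M)*(-6) = 18/5 - 6*M)
k(y) = 1
l(w) = w**2
a(194, W(-13, -10))*l(k(F)) = (18/5 - 6*(-10))*1**2 = (18/5 + 60)*1 = (318/5)*1 = 318/5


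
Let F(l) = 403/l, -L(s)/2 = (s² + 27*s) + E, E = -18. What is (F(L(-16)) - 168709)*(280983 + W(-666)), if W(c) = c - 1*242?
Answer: -18333342321675/388 ≈ -4.7251e+10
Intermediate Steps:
W(c) = -242 + c (W(c) = c - 242 = -242 + c)
L(s) = 36 - 54*s - 2*s² (L(s) = -2*((s² + 27*s) - 18) = -2*(-18 + s² + 27*s) = 36 - 54*s - 2*s²)
(F(L(-16)) - 168709)*(280983 + W(-666)) = (403/(36 - 54*(-16) - 2*(-16)²) - 168709)*(280983 + (-242 - 666)) = (403/(36 + 864 - 2*256) - 168709)*(280983 - 908) = (403/(36 + 864 - 512) - 168709)*280075 = (403/388 - 168709)*280075 = -65458689/388*280075 = -18333342321675/388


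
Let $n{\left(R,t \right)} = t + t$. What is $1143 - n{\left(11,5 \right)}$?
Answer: $1133$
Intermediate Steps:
$n{\left(R,t \right)} = 2 t$
$1143 - n{\left(11,5 \right)} = 1143 - 2 \cdot 5 = 1143 - 10 = 1133$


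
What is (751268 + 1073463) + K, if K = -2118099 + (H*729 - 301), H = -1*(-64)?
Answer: -247013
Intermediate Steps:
H = 64
K = -2071744 (K = -2118099 + (64*729 - 301) = -2118099 + (46656 - 301) = -2118099 + 46355 = -2071744)
(751268 + 1073463) + K = (751268 + 1073463) - 2071744 = 1824731 - 2071744 = -247013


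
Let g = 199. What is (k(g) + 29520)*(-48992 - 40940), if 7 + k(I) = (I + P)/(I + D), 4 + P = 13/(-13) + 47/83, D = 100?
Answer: -65869818361640/24817 ≈ -2.6542e+9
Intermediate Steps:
P = -368/83 (P = -4 + (13/(-13) + 47/83) = -4 + (13*(-1/13) + 47*(1/83)) = -4 + (-1 + 47/83) = -4 - 36/83 = -368/83 ≈ -4.4337)
k(I) = -7 + (-368/83 + I)/(100 + I) (k(I) = -7 + (I - 368/83)/(I + 100) = -7 + (-368/83 + I)/(100 + I))
(k(g) + 29520)*(-48992 - 40940) = (2*(-29234 - 249*199)/(83*(100 + 199)) + 29520)*(-48992 - 40940) = ((2/83)*(-29234 - 49551)/299 + 29520)*(-89932) = ((2/83)*(1/299)*(-78785) + 29520)*(-89932) = (-157570/24817 + 29520)*(-89932) = (732440270/24817)*(-89932) = -65869818361640/24817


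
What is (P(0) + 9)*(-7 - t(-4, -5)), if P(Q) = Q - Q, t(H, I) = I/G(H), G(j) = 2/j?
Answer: -153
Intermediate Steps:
t(H, I) = H*I/2 (t(H, I) = I/((2/H)) = I*(H/2) = H*I/2)
P(Q) = 0
(P(0) + 9)*(-7 - t(-4, -5)) = (0 + 9)*(-7 - (-4)*(-5)/2) = 9*(-7 - 1*10) = 9*(-7 - 10) = 9*(-17) = -153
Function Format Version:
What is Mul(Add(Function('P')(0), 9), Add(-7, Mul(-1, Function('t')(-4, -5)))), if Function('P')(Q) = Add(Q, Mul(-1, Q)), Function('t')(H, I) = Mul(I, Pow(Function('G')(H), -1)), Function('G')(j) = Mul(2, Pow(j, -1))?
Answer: -153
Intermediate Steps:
Function('t')(H, I) = Mul(Rational(1, 2), H, I) (Function('t')(H, I) = Mul(I, Pow(Mul(2, Pow(H, -1)), -1)) = Mul(I, Mul(Rational(1, 2), H)) = Mul(Rational(1, 2), H, I))
Function('P')(Q) = 0
Mul(Add(Function('P')(0), 9), Add(-7, Mul(-1, Function('t')(-4, -5)))) = Mul(Add(0, 9), Add(-7, Mul(-1, Mul(Rational(1, 2), -4, -5)))) = Mul(9, Add(-7, Mul(-1, 10))) = Mul(9, Add(-7, -10)) = Mul(9, -17) = -153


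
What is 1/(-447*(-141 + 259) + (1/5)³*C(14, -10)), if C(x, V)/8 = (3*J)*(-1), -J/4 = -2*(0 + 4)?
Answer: -125/6594018 ≈ -1.8957e-5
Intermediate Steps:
J = 32 (J = -(-8)*(0 + 4) = -(-8)*4 = -4*(-8) = 32)
C(x, V) = -768 (C(x, V) = 8*((3*32)*(-1)) = 8*(96*(-1)) = 8*(-96) = -768)
1/(-447*(-141 + 259) + (1/5)³*C(14, -10)) = 1/(-447*(-141 + 259) + (1/5)³*(-768)) = 1/(-447*118 + (⅕)³*(-768)) = 1/(-52746 + (1/125)*(-768)) = 1/(-52746 - 768/125) = 1/(-6594018/125) = -125/6594018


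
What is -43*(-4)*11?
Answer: 1892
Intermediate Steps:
-43*(-4)*11 = 172*11 = 1892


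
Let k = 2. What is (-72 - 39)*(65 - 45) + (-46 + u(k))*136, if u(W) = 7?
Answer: -7524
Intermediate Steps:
(-72 - 39)*(65 - 45) + (-46 + u(k))*136 = (-72 - 39)*(65 - 45) + (-46 + 7)*136 = -111*20 - 39*136 = -2220 - 5304 = -7524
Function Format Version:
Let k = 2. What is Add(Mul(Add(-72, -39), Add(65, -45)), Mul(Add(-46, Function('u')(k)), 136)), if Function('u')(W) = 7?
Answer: -7524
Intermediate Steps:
Add(Mul(Add(-72, -39), Add(65, -45)), Mul(Add(-46, Function('u')(k)), 136)) = Add(Mul(Add(-72, -39), Add(65, -45)), Mul(Add(-46, 7), 136)) = Add(Mul(-111, 20), Mul(-39, 136)) = Add(-2220, -5304) = -7524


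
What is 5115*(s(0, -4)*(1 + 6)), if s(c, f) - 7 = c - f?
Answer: 393855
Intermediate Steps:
s(c, f) = 7 + c - f (s(c, f) = 7 + (c - f) = 7 + c - f)
5115*(s(0, -4)*(1 + 6)) = 5115*((7 + 0 - 1*(-4))*(1 + 6)) = 5115*((7 + 0 + 4)*7) = 5115*(11*7) = 5115*77 = 393855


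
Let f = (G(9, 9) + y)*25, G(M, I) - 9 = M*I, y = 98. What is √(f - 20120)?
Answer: 2*I*√3855 ≈ 124.18*I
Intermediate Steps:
G(M, I) = 9 + I*M (G(M, I) = 9 + M*I = 9 + I*M)
f = 4700 (f = ((9 + 9*9) + 98)*25 = ((9 + 81) + 98)*25 = (90 + 98)*25 = 188*25 = 4700)
√(f - 20120) = √(4700 - 20120) = √(-15420) = 2*I*√3855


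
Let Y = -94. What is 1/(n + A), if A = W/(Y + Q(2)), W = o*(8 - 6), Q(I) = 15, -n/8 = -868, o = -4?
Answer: 79/548584 ≈ 0.00014401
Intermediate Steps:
n = 6944 (n = -8*(-868) = 6944)
W = -8 (W = -4*(8 - 6) = -4*2 = -8)
A = 8/79 (A = -8/(-94 + 15) = -8/(-79) = -8*(-1/79) = 8/79 ≈ 0.10127)
1/(n + A) = 1/(6944 + 8/79) = 1/(548584/79) = 79/548584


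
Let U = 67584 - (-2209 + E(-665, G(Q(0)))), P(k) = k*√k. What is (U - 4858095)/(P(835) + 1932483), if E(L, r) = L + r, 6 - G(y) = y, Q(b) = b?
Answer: -9252038707569/3733908362414 + 3997681905*√835/3733908362414 ≈ -2.4469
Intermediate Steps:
G(y) = 6 - y
P(k) = k^(3/2)
U = 70452 (U = 67584 - (-2209 + (-665 + (6 - 1*0))) = 67584 - (-2209 + (-665 + (6 + 0))) = 67584 - (-2209 + (-665 + 6)) = 67584 - (-2209 - 659) = 67584 - 1*(-2868) = 67584 + 2868 = 70452)
(U - 4858095)/(P(835) + 1932483) = (70452 - 4858095)/(835^(3/2) + 1932483) = -4787643/(835*√835 + 1932483) = -4787643/(1932483 + 835*√835)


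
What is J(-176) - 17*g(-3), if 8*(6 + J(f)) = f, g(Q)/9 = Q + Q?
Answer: 890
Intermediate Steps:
g(Q) = 18*Q (g(Q) = 9*(Q + Q) = 9*(2*Q) = 18*Q)
J(f) = -6 + f/8
J(-176) - 17*g(-3) = (-6 + (1/8)*(-176)) - 17*18*(-3) = (-6 - 22) - 17*(-54) = -28 - 1*(-918) = -28 + 918 = 890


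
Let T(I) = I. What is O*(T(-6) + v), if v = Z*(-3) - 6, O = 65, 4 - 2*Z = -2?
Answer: -1365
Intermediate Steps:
Z = 3 (Z = 2 - ½*(-2) = 2 + 1 = 3)
v = -15 (v = 3*(-3) - 6 = -9 - 6 = -15)
O*(T(-6) + v) = 65*(-6 - 15) = 65*(-21) = -1365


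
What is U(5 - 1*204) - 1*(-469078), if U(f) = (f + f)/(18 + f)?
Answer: 84903516/181 ≈ 4.6908e+5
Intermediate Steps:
U(f) = 2*f/(18 + f) (U(f) = (2*f)/(18 + f) = 2*f/(18 + f))
U(5 - 1*204) - 1*(-469078) = 2*(5 - 1*204)/(18 + (5 - 1*204)) - 1*(-469078) = 2*(5 - 204)/(18 + (5 - 204)) + 469078 = 2*(-199)/(18 - 199) + 469078 = 2*(-199)/(-181) + 469078 = 2*(-199)*(-1/181) + 469078 = 398/181 + 469078 = 84903516/181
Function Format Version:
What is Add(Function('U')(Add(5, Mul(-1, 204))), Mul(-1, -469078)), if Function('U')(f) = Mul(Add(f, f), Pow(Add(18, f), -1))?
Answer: Rational(84903516, 181) ≈ 4.6908e+5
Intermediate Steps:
Function('U')(f) = Mul(2, f, Pow(Add(18, f), -1)) (Function('U')(f) = Mul(Mul(2, f), Pow(Add(18, f), -1)) = Mul(2, f, Pow(Add(18, f), -1)))
Add(Function('U')(Add(5, Mul(-1, 204))), Mul(-1, -469078)) = Add(Mul(2, Add(5, Mul(-1, 204)), Pow(Add(18, Add(5, Mul(-1, 204))), -1)), Mul(-1, -469078)) = Add(Mul(2, Add(5, -204), Pow(Add(18, Add(5, -204)), -1)), 469078) = Add(Mul(2, -199, Pow(Add(18, -199), -1)), 469078) = Add(Mul(2, -199, Pow(-181, -1)), 469078) = Add(Mul(2, -199, Rational(-1, 181)), 469078) = Add(Rational(398, 181), 469078) = Rational(84903516, 181)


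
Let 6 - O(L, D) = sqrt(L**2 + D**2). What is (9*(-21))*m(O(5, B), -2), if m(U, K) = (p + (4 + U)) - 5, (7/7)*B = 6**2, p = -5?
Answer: 189*sqrt(1321) ≈ 6869.3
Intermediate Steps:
B = 36 (B = 6**2 = 36)
O(L, D) = 6 - sqrt(D**2 + L**2) (O(L, D) = 6 - sqrt(L**2 + D**2) = 6 - sqrt(D**2 + L**2))
m(U, K) = -6 + U (m(U, K) = (-5 + (4 + U)) - 5 = (-1 + U) - 5 = -6 + U)
(9*(-21))*m(O(5, B), -2) = (9*(-21))*(-6 + (6 - sqrt(36**2 + 5**2))) = -189*(-6 + (6 - sqrt(1296 + 25))) = -189*(-6 + (6 - sqrt(1321))) = -(-189)*sqrt(1321) = 189*sqrt(1321)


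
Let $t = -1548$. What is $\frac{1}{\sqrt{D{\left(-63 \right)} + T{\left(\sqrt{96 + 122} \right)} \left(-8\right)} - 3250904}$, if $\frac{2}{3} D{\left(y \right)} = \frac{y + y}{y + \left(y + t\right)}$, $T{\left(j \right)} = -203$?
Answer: $- \frac{201556048}{655239362566697} - \frac{7 \sqrt{127410}}{655239362566697} \approx -3.0761 \cdot 10^{-7}$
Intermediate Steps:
$D{\left(y \right)} = \frac{3 y}{-1548 + 2 y}$ ($D{\left(y \right)} = \frac{3 \frac{y + y}{y + \left(y - 1548\right)}}{2} = \frac{3 \frac{2 y}{y + \left(-1548 + y\right)}}{2} = \frac{3 \frac{2 y}{-1548 + 2 y}}{2} = \frac{3 y}{-1548 + 2 y}$)
$\frac{1}{\sqrt{D{\left(-63 \right)} + T{\left(\sqrt{96 + 122} \right)} \left(-8\right)} - 3250904} = \frac{1}{\sqrt{\frac{3}{2} \left(-63\right) \frac{1}{-774 - 63} - -1624} - 3250904} = \frac{1}{\sqrt{\frac{3}{2} \left(-63\right) \frac{1}{-837} + 1624} - 3250904} = \frac{1}{\sqrt{\frac{3}{2} \left(-63\right) \left(- \frac{1}{837}\right) + 1624} - 3250904} = \frac{1}{\sqrt{\frac{7}{62} + 1624} - 3250904} = \frac{1}{\sqrt{\frac{100695}{62}} - 3250904} = \frac{1}{\frac{7 \sqrt{127410}}{62} - 3250904} = \frac{1}{-3250904 + \frac{7 \sqrt{127410}}{62}}$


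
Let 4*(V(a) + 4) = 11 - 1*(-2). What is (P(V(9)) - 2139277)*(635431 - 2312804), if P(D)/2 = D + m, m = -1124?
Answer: 7184277459769/2 ≈ 3.5921e+12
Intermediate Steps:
V(a) = -3/4 (V(a) = -4 + (11 - 1*(-2))/4 = -4 + (11 + 2)/4 = -4 + (1/4)*13 = -4 + 13/4 = -3/4)
P(D) = -2248 + 2*D (P(D) = 2*(D - 1124) = 2*(-1124 + D) = -2248 + 2*D)
(P(V(9)) - 2139277)*(635431 - 2312804) = ((-2248 + 2*(-3/4)) - 2139277)*(635431 - 2312804) = ((-2248 - 3/2) - 2139277)*(-1677373) = (-4499/2 - 2139277)*(-1677373) = -4283053/2*(-1677373) = 7184277459769/2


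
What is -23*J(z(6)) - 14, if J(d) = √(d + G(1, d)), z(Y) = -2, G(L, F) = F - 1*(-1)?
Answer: -14 - 23*I*√3 ≈ -14.0 - 39.837*I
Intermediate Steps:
G(L, F) = 1 + F (G(L, F) = F + 1 = 1 + F)
J(d) = √(1 + 2*d) (J(d) = √(d + (1 + d)) = √(1 + 2*d))
-23*J(z(6)) - 14 = -23*√(1 + 2*(-2)) - 14 = -23*√(1 - 4) - 14 = -23*I*√3 - 14 = -14 - 23*I*√3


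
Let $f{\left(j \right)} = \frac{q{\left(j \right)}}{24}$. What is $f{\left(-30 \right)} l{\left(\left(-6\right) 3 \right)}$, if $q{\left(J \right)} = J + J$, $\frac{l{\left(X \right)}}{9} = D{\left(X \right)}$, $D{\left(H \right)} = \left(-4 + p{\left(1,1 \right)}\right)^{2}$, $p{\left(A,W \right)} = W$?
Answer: $- \frac{405}{2} \approx -202.5$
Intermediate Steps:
$D{\left(H \right)} = 9$ ($D{\left(H \right)} = \left(-4 + 1\right)^{2} = \left(-3\right)^{2} = 9$)
$l{\left(X \right)} = 81$ ($l{\left(X \right)} = 9 \cdot 9 = 81$)
$q{\left(J \right)} = 2 J$
$f{\left(j \right)} = \frac{j}{12}$ ($f{\left(j \right)} = \frac{2 j}{24} = 2 j \frac{1}{24} = \frac{j}{12}$)
$f{\left(-30 \right)} l{\left(\left(-6\right) 3 \right)} = \frac{1}{12} \left(-30\right) 81 = \left(- \frac{5}{2}\right) 81 = - \frac{405}{2}$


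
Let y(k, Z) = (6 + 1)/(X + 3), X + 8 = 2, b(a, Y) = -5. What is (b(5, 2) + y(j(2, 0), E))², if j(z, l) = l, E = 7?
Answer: 484/9 ≈ 53.778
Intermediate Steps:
X = -6 (X = -8 + 2 = -6)
y(k, Z) = -7/3 (y(k, Z) = (6 + 1)/(-6 + 3) = 7/(-3) = 7*(-⅓) = -7/3)
(b(5, 2) + y(j(2, 0), E))² = (-5 - 7/3)² = (-22/3)² = 484/9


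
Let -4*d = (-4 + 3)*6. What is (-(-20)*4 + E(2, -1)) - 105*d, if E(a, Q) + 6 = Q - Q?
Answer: -167/2 ≈ -83.500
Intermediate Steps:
E(a, Q) = -6 (E(a, Q) = -6 + (Q - Q) = -6 + 0 = -6)
d = 3/2 (d = -(-4 + 3)*6/4 = -(-1)*6/4 = -1/4*(-6) = 3/2 ≈ 1.5000)
(-(-20)*4 + E(2, -1)) - 105*d = (-(-20)*4 - 6) - 105*3/2 = (-4*(-20) - 6) - 315/2 = (80 - 6) - 315/2 = 74 - 315/2 = -167/2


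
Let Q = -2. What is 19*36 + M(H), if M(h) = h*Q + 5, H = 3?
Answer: 683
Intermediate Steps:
M(h) = 5 - 2*h (M(h) = h*(-2) + 5 = -2*h + 5 = 5 - 2*h)
19*36 + M(H) = 19*36 + (5 - 2*3) = 684 + (5 - 6) = 684 - 1 = 683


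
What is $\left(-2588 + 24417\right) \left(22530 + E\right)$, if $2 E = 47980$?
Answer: $1015485080$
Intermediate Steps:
$E = 23990$ ($E = \frac{1}{2} \cdot 47980 = 23990$)
$\left(-2588 + 24417\right) \left(22530 + E\right) = \left(-2588 + 24417\right) \left(22530 + 23990\right) = 21829 \cdot 46520 = 1015485080$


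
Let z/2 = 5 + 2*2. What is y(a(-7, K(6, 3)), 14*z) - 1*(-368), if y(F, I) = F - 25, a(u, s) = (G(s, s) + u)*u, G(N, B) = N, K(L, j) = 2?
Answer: 378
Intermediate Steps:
a(u, s) = u*(s + u) (a(u, s) = (s + u)*u = u*(s + u))
z = 18 (z = 2*(5 + 2*2) = 2*(5 + 4) = 2*9 = 18)
y(F, I) = -25 + F
y(a(-7, K(6, 3)), 14*z) - 1*(-368) = (-25 - 7*(2 - 7)) - 1*(-368) = (-25 - 7*(-5)) + 368 = (-25 + 35) + 368 = 10 + 368 = 378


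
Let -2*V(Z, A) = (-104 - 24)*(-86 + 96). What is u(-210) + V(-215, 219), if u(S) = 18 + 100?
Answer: 758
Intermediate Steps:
V(Z, A) = 640 (V(Z, A) = -(-104 - 24)*(-86 + 96)/2 = -(-64)*10 = -½*(-1280) = 640)
u(S) = 118
u(-210) + V(-215, 219) = 118 + 640 = 758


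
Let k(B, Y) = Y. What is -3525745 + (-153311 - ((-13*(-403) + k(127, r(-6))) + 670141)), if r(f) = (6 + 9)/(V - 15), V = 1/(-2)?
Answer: -134987486/31 ≈ -4.3544e+6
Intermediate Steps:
V = -½ ≈ -0.50000
r(f) = -30/31 (r(f) = (6 + 9)/(-½ - 15) = 15/(-31/2) = 15*(-2/31) = -30/31)
-3525745 + (-153311 - ((-13*(-403) + k(127, r(-6))) + 670141)) = -3525745 + (-153311 - ((-13*(-403) - 30/31) + 670141)) = -3525745 + (-153311 - ((5239 - 30/31) + 670141)) = -3525745 + (-153311 - (162379/31 + 670141)) = -3525745 + (-153311 - 1*20936750/31) = -3525745 + (-153311 - 20936750/31) = -3525745 - 25689391/31 = -134987486/31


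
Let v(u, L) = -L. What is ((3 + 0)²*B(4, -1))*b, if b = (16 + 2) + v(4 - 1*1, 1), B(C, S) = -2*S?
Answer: 306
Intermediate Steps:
b = 17 (b = (16 + 2) - 1*1 = 18 - 1 = 17)
((3 + 0)²*B(4, -1))*b = ((3 + 0)²*(-2*(-1)))*17 = (3²*2)*17 = (9*2)*17 = 18*17 = 306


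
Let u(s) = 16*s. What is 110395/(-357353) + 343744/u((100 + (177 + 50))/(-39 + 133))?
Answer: 721636854923/116854431 ≈ 6175.5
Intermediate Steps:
110395/(-357353) + 343744/u((100 + (177 + 50))/(-39 + 133)) = 110395/(-357353) + 343744/((16*((100 + (177 + 50))/(-39 + 133)))) = 110395*(-1/357353) + 343744/((16*((100 + 227)/94))) = -110395/357353 + 343744/((16*(327*(1/94)))) = -110395/357353 + 343744/((16*(327/94))) = -110395/357353 + 343744/(2616/47) = -110395/357353 + 343744*(47/2616) = -110395/357353 + 2019496/327 = 721636854923/116854431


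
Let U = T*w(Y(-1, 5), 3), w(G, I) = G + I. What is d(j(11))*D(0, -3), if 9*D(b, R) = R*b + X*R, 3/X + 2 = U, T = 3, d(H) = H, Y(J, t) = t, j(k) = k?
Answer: -½ ≈ -0.50000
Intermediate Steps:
U = 24 (U = 3*(5 + 3) = 3*8 = 24)
X = 3/22 (X = 3/(-2 + 24) = 3/22 ≈ 0.13636)
D(b, R) = R/66 + R*b/9 (D(b, R) = (R*b + 3*R/22)/9 = (3*R/22 + R*b)/9 = R/66 + R*b/9)
d(j(11))*D(0, -3) = 11*((1/198)*(-3)*(3 + 22*0)) = 11*((1/198)*(-3)*(3 + 0)) = 11*((1/198)*(-3)*3) = 11*(-1/22) = -½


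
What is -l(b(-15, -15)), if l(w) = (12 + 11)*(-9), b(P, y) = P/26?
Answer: 207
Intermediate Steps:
b(P, y) = P/26 (b(P, y) = P*(1/26) = P/26)
l(w) = -207 (l(w) = 23*(-9) = -207)
-l(b(-15, -15)) = -1*(-207) = 207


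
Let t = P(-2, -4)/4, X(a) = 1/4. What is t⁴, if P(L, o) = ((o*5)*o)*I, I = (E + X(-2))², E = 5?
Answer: 23639287100625/256 ≈ 9.2341e+10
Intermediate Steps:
X(a) = ¼
I = 441/16 (I = (5 + ¼)² = (21/4)² = 441/16 ≈ 27.563)
P(L, o) = 2205*o²/16 (P(L, o) = ((o*5)*o)*(441/16) = ((5*o)*o)*(441/16) = (5*o²)*(441/16) = 2205*o²/16)
t = 2205/4 (t = ((2205/16)*(-4)²)/4 = ((2205/16)*16)*(¼) = 2205*(¼) = 2205/4 ≈ 551.25)
t⁴ = (2205/4)⁴ = 23639287100625/256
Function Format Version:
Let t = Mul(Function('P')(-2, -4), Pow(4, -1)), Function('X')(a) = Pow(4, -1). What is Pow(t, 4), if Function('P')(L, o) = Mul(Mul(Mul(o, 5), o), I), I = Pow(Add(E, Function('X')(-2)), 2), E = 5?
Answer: Rational(23639287100625, 256) ≈ 9.2341e+10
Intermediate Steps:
Function('X')(a) = Rational(1, 4)
I = Rational(441, 16) (I = Pow(Add(5, Rational(1, 4)), 2) = Pow(Rational(21, 4), 2) = Rational(441, 16) ≈ 27.563)
Function('P')(L, o) = Mul(Rational(2205, 16), Pow(o, 2)) (Function('P')(L, o) = Mul(Mul(Mul(o, 5), o), Rational(441, 16)) = Mul(Mul(Mul(5, o), o), Rational(441, 16)) = Mul(Mul(5, Pow(o, 2)), Rational(441, 16)) = Mul(Rational(2205, 16), Pow(o, 2)))
t = Rational(2205, 4) (t = Mul(Mul(Rational(2205, 16), Pow(-4, 2)), Pow(4, -1)) = Mul(Mul(Rational(2205, 16), 16), Rational(1, 4)) = Mul(2205, Rational(1, 4)) = Rational(2205, 4) ≈ 551.25)
Pow(t, 4) = Pow(Rational(2205, 4), 4) = Rational(23639287100625, 256)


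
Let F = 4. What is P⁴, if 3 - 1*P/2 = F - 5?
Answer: 4096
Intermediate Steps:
P = 8 (P = 6 - 2*(4 - 5) = 6 - 2*(-1) = 6 + 2 = 8)
P⁴ = 8⁴ = 4096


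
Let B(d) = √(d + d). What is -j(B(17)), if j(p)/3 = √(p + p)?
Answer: -3*2^(¾)*17^(¼) ≈ -10.245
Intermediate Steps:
B(d) = √2*√d (B(d) = √(2*d) = √2*√d)
j(p) = 3*√2*√p (j(p) = 3*√(p + p) = 3*√(2*p) = 3*(√2*√p) = 3*√2*√p)
-j(B(17)) = -3*√2*√(√2*√17) = -3*√2*√(√34) = -3*√2*34^(¼) = -3*2^(¾)*17^(¼)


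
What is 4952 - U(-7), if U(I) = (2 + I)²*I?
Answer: 5127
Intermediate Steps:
U(I) = I*(2 + I)²
4952 - U(-7) = 4952 - (-7)*(2 - 7)² = 4952 - (-7)*(-5)² = 4952 - (-7)*25 = 4952 - 1*(-175) = 4952 + 175 = 5127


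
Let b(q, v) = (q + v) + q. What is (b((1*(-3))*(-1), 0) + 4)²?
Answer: 100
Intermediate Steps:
b(q, v) = v + 2*q
(b((1*(-3))*(-1), 0) + 4)² = ((0 + 2*((1*(-3))*(-1))) + 4)² = ((0 + 2*(-3*(-1))) + 4)² = ((0 + 2*3) + 4)² = ((0 + 6) + 4)² = (6 + 4)² = 10² = 100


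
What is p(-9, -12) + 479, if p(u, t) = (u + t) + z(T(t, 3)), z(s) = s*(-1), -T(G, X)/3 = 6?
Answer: 476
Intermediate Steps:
T(G, X) = -18 (T(G, X) = -3*6 = -18)
z(s) = -s
p(u, t) = 18 + t + u (p(u, t) = (u + t) - 1*(-18) = (t + u) + 18 = 18 + t + u)
p(-9, -12) + 479 = (18 - 12 - 9) + 479 = -3 + 479 = 476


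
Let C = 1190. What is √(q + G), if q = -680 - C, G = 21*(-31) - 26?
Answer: 3*I*√283 ≈ 50.468*I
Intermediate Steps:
G = -677 (G = -651 - 26 = -677)
q = -1870 (q = -680 - 1*1190 = -680 - 1190 = -1870)
√(q + G) = √(-1870 - 677) = √(-2547) = 3*I*√283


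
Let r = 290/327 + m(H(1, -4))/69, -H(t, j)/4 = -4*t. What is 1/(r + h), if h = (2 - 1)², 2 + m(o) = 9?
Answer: 7521/14954 ≈ 0.50294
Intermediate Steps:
H(t, j) = 16*t (H(t, j) = -(-16)*t = 16*t)
m(o) = 7 (m(o) = -2 + 9 = 7)
h = 1 (h = 1² = 1)
r = 7433/7521 (r = 290/327 + 7/69 = 7433/7521 ≈ 0.98830)
1/(r + h) = 1/(7433/7521 + 1) = 1/(14954/7521) = 7521/14954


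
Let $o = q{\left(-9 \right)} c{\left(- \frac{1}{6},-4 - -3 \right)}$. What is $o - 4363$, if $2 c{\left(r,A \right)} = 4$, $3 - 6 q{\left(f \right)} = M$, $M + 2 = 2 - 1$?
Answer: $- \frac{13085}{3} \approx -4361.7$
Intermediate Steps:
$M = -1$ ($M = -2 + \left(2 - 1\right) = -2 + 1 = -1$)
$q{\left(f \right)} = \frac{2}{3}$ ($q{\left(f \right)} = \frac{1}{2} - - \frac{1}{6} = \frac{1}{2} + \frac{1}{6} = \frac{2}{3}$)
$c{\left(r,A \right)} = 2$ ($c{\left(r,A \right)} = \frac{1}{2} \cdot 4 = 2$)
$o = \frac{4}{3}$ ($o = \frac{2}{3} \cdot 2 = \frac{4}{3} \approx 1.3333$)
$o - 4363 = \frac{4}{3} - 4363 = - \frac{13085}{3}$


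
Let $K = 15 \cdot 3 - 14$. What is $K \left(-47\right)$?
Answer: $-1457$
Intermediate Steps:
$K = 31$ ($K = 45 - 14 = 31$)
$K \left(-47\right) = 31 \left(-47\right) = -1457$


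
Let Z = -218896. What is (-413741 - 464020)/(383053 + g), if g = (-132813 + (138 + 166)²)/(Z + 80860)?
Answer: -121162617396/52875144305 ≈ -2.2915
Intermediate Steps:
g = 40397/138036 (g = (-132813 + (138 + 166)²)/(-218896 + 80860) = (-132813 + 304²)/(-138036) = (-132813 + 92416)*(-1/138036) = -40397*(-1/138036) = 40397/138036 ≈ 0.29266)
(-413741 - 464020)/(383053 + g) = (-413741 - 464020)/(383053 + 40397/138036) = -877761/52875144305/138036 = -877761*138036/52875144305 = -121162617396/52875144305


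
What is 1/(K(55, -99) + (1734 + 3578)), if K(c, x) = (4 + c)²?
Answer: 1/8793 ≈ 0.00011373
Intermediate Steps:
1/(K(55, -99) + (1734 + 3578)) = 1/((4 + 55)² + (1734 + 3578)) = 1/(59² + 5312) = 1/(3481 + 5312) = 1/8793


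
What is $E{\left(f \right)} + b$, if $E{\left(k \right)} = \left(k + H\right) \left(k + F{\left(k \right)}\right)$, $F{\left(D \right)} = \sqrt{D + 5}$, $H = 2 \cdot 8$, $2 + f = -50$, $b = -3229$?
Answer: $-1357 - 36 i \sqrt{47} \approx -1357.0 - 246.8 i$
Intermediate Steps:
$f = -52$ ($f = -2 - 50 = -52$)
$H = 16$
$F{\left(D \right)} = \sqrt{5 + D}$
$E{\left(k \right)} = \left(16 + k\right) \left(k + \sqrt{5 + k}\right)$ ($E{\left(k \right)} = \left(k + 16\right) \left(k + \sqrt{5 + k}\right) = \left(16 + k\right) \left(k + \sqrt{5 + k}\right)$)
$E{\left(f \right)} + b = \left(\left(-52\right)^{2} + 16 \left(-52\right) + 16 \sqrt{5 - 52} - 52 \sqrt{5 - 52}\right) - 3229 = \left(2704 - 832 + 16 \sqrt{-47} - 52 \sqrt{-47}\right) - 3229 = \left(2704 - 832 + 16 i \sqrt{47} - 52 i \sqrt{47}\right) - 3229 = \left(1872 - 36 i \sqrt{47}\right) - 3229 = -1357 - 36 i \sqrt{47}$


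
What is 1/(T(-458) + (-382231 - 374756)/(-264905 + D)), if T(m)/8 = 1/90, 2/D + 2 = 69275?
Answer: 825784382835/2433147276547 ≈ 0.33939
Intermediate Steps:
D = 2/69273 (D = 2/(-2 + 69275) = 2/69273 ≈ 2.8871e-5)
T(m) = 4/45 (T(m) = 8/90 = 8*(1/90) = 4/45)
1/(T(-458) + (-382231 - 374756)/(-264905 + D)) = 1/(4/45 + (-382231 - 374756)/(-264905 + 2/69273)) = 1/(4/45 - 756987/(-18350764063/69273)) = 1/(4/45 - 756987*(-69273/18350764063)) = 1/(4/45 + 52438760451/18350764063) = 1/(2433147276547/825784382835) = 825784382835/2433147276547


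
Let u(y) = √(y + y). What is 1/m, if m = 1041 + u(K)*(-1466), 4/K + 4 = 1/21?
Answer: 28801/150334577 + 2932*I*√3486/451003731 ≈ 0.00019158 + 0.00038384*I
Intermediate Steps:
K = -84/83 (K = 4/(-4 + 1/21) = 4/(-83/21) = 4*(-21/83) = -84/83 ≈ -1.0120)
u(y) = √2*√y (u(y) = √(2*y) = √2*√y)
m = 1041 - 2932*I*√3486/83 (m = 1041 + (√2*√(-84/83))*(-1466) = 1041 + (√2*(2*I*√1743/83))*(-1466) = 1041 + (2*I*√3486/83)*(-1466) = 1041 - 2932*I*√3486/83 ≈ 1041.0 - 2085.7*I)
1/m = 1/(1041 - 2932*I*√3486/83)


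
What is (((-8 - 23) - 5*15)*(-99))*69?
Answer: 724086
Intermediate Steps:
(((-8 - 23) - 5*15)*(-99))*69 = ((-31 - 75)*(-99))*69 = -106*(-99)*69 = 10494*69 = 724086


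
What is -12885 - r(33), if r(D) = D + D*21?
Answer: -13611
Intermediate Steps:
r(D) = 22*D (r(D) = D + 21*D = 22*D)
-12885 - r(33) = -12885 - 22*33 = -12885 - 1*726 = -12885 - 726 = -13611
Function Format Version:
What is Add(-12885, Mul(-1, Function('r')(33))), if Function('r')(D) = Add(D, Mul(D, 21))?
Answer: -13611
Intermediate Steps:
Function('r')(D) = Mul(22, D) (Function('r')(D) = Add(D, Mul(21, D)) = Mul(22, D))
Add(-12885, Mul(-1, Function('r')(33))) = Add(-12885, Mul(-1, Mul(22, 33))) = Add(-12885, Mul(-1, 726)) = Add(-12885, -726) = -13611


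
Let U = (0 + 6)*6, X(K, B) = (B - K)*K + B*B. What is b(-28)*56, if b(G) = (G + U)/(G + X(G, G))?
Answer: 16/27 ≈ 0.59259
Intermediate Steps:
X(K, B) = B² + K*(B - K) (X(K, B) = K*(B - K) + B² = B² + K*(B - K))
U = 36 (U = 6*6 = 36)
b(G) = (36 + G)/(G + G²) (b(G) = (G + 36)/(G + (G² - G² + G*G)) = (36 + G)/(G + (G² - G² + G²)) = (36 + G)/(G + G²))
b(-28)*56 = ((36 - 28)/((-28)*(1 - 28)))*56 = -1/28*8/(-27)*56 = -1/28*(-1/27)*8*56 = (2/189)*56 = 16/27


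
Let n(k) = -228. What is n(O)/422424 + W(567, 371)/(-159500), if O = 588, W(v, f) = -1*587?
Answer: 8816537/2807359500 ≈ 0.0031405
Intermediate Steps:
W(v, f) = -587
n(O)/422424 + W(567, 371)/(-159500) = -228/422424 - 587/(-159500) = -228*1/422424 - 587*(-1/159500) = -19/35202 + 587/159500 = 8816537/2807359500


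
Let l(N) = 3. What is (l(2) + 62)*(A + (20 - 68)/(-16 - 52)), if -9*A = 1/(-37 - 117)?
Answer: 1082185/23562 ≈ 45.929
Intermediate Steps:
A = 1/1386 (A = -1/(9*(-37 - 117)) = -⅑/(-154) = -⅑*(-1/154) = 1/1386 ≈ 0.00072150)
(l(2) + 62)*(A + (20 - 68)/(-16 - 52)) = (3 + 62)*(1/1386 + (20 - 68)/(-16 - 52)) = 65*(1/1386 - 48/(-68)) = 65*(1/1386 - 48*(-1/68)) = 65*(1/1386 + 12/17) = 65*(16649/23562) = 1082185/23562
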